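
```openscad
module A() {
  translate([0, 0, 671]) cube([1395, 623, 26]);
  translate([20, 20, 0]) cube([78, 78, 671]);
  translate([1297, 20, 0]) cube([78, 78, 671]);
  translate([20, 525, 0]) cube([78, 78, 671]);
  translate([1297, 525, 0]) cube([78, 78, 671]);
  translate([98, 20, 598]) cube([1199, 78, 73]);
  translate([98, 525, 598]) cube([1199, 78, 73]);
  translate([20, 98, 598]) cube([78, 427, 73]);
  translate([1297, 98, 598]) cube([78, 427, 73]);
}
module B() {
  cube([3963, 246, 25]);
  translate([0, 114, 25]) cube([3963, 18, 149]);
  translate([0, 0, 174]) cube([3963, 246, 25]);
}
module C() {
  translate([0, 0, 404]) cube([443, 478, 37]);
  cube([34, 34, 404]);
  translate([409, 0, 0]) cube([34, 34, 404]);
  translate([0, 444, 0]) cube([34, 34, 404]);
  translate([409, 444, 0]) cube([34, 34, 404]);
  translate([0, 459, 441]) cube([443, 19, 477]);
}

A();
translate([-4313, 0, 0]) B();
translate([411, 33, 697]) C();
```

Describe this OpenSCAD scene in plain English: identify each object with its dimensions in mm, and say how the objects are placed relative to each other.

A is a rectangular dining table. The top is 1395×623×26 mm with its upper surface at z = 697 mm. It stands on four 78×78 mm square legs, each inset 20 mm from the nearest pair of top edges, running from the floor to the underside of the top. Four apron rails, 78 mm thick and 73 mm tall, run between adjacent legs with their top edges flush with the underside of the top and their outer faces flush with the legs' outer faces.

B is an I-beam lying along x, 3963 mm long. Overall section height 199 mm. Two flanges 246 mm wide (y) and 25 mm thick, one on the floor and one at the top; a web 18 mm thick runs between them, centred on the flange width.

C is a chair: 443×478 mm seat, 37 mm thick, top at z = 441 mm, on four 34 mm square corner legs flush with the seat edges. A 19 mm thick backrest slab spans the full seat width, extending 477 mm above the seat top, its back face flush with the seat's +y edge.

The I-beam is on the floor beside the table on its −x side. The chair is on top of the table.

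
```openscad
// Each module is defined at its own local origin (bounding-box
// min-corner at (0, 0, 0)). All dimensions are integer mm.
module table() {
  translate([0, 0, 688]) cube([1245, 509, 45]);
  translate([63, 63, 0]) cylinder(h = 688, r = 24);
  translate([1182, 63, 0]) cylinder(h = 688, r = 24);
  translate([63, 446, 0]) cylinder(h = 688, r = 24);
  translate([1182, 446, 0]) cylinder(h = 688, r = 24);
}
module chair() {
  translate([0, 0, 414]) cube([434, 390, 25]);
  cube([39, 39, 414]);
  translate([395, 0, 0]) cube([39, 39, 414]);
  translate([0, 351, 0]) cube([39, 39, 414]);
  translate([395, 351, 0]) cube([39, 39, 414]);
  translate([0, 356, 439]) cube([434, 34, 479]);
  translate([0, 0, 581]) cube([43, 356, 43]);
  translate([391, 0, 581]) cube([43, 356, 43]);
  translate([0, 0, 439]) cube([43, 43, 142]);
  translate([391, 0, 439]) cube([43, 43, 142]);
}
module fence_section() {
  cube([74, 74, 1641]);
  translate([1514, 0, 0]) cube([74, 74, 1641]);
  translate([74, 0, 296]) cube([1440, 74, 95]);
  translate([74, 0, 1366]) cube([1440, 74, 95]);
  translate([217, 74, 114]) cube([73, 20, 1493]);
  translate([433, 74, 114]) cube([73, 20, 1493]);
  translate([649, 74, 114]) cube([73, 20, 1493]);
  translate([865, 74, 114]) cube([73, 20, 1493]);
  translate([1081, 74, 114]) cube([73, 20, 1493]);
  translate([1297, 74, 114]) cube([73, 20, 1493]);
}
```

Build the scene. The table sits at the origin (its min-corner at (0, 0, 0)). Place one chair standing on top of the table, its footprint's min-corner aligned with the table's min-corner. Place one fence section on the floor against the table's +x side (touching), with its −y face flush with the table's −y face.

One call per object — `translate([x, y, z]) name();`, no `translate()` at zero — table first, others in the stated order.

table();
translate([0, 0, 733]) chair();
translate([1245, 0, 0]) fence_section();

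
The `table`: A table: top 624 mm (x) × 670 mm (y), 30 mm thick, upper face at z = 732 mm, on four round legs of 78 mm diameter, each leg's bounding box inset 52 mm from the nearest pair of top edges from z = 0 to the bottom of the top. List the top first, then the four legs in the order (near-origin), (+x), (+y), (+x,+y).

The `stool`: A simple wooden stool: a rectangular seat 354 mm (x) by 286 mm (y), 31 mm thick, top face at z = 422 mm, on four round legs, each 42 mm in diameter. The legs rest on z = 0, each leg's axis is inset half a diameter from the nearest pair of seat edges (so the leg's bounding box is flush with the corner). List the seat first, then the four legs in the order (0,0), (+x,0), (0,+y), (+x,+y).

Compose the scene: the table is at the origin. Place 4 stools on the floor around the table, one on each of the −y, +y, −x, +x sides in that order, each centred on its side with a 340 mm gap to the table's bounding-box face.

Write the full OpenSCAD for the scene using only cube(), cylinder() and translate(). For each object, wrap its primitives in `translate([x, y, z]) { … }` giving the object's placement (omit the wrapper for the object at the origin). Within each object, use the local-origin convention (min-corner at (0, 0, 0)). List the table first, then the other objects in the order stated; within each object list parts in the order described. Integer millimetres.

translate([0, 0, 702]) cube([624, 670, 30]);
translate([91, 91, 0]) cylinder(h = 702, r = 39);
translate([533, 91, 0]) cylinder(h = 702, r = 39);
translate([91, 579, 0]) cylinder(h = 702, r = 39);
translate([533, 579, 0]) cylinder(h = 702, r = 39);
translate([135, -626, 0]) {
  translate([0, 0, 391]) cube([354, 286, 31]);
  translate([21, 21, 0]) cylinder(h = 391, r = 21);
  translate([333, 21, 0]) cylinder(h = 391, r = 21);
  translate([21, 265, 0]) cylinder(h = 391, r = 21);
  translate([333, 265, 0]) cylinder(h = 391, r = 21);
}
translate([135, 1010, 0]) {
  translate([0, 0, 391]) cube([354, 286, 31]);
  translate([21, 21, 0]) cylinder(h = 391, r = 21);
  translate([333, 21, 0]) cylinder(h = 391, r = 21);
  translate([21, 265, 0]) cylinder(h = 391, r = 21);
  translate([333, 265, 0]) cylinder(h = 391, r = 21);
}
translate([-694, 192, 0]) {
  translate([0, 0, 391]) cube([354, 286, 31]);
  translate([21, 21, 0]) cylinder(h = 391, r = 21);
  translate([333, 21, 0]) cylinder(h = 391, r = 21);
  translate([21, 265, 0]) cylinder(h = 391, r = 21);
  translate([333, 265, 0]) cylinder(h = 391, r = 21);
}
translate([964, 192, 0]) {
  translate([0, 0, 391]) cube([354, 286, 31]);
  translate([21, 21, 0]) cylinder(h = 391, r = 21);
  translate([333, 21, 0]) cylinder(h = 391, r = 21);
  translate([21, 265, 0]) cylinder(h = 391, r = 21);
  translate([333, 265, 0]) cylinder(h = 391, r = 21);
}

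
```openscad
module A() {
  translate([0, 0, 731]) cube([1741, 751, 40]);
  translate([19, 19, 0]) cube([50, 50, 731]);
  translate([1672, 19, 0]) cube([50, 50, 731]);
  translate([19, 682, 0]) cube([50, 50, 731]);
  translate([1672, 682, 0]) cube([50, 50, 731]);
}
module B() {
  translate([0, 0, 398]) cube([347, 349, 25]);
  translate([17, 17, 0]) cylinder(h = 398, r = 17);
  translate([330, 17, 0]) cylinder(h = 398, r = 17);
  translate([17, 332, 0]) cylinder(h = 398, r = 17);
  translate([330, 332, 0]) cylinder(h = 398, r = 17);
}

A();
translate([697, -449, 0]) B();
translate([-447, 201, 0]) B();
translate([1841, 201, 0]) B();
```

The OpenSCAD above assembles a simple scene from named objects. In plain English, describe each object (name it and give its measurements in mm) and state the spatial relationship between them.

A is a table: top 1741 mm (x) × 751 mm (y), 40 mm thick, upper face at z = 771 mm, on four 50×50 mm square legs, each inset 19 mm from the nearest pair of top edges, running from z = 0 to the bottom of the top.

B is a simple wooden stool: a rectangular seat 347 mm (x) by 349 mm (y), 25 mm thick, top face at z = 423 mm, on four round legs, each 34 mm in diameter. The legs rest on z = 0, each leg's axis is inset half a diameter from the nearest pair of seat edges (so the leg's bounding box is flush with the corner).

Three stools sit around the table at the −y, −x, +x sides.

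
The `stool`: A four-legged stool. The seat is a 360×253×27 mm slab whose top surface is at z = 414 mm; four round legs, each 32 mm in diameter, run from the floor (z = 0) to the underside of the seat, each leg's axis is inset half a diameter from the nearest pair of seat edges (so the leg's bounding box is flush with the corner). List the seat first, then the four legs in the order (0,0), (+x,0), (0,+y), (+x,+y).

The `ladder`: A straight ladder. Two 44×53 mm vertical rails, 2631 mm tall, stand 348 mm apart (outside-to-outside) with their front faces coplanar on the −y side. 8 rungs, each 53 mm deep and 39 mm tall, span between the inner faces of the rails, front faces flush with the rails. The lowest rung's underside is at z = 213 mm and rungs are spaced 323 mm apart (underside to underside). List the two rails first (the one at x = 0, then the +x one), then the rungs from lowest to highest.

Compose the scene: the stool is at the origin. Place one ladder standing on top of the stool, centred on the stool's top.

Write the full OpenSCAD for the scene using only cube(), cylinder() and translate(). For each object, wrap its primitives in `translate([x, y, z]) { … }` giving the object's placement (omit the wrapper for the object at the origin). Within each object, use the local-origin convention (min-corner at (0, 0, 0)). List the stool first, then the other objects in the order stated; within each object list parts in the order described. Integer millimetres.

translate([0, 0, 387]) cube([360, 253, 27]);
translate([16, 16, 0]) cylinder(h = 387, r = 16);
translate([344, 16, 0]) cylinder(h = 387, r = 16);
translate([16, 237, 0]) cylinder(h = 387, r = 16);
translate([344, 237, 0]) cylinder(h = 387, r = 16);
translate([6, 100, 414]) {
  cube([44, 53, 2631]);
  translate([304, 0, 0]) cube([44, 53, 2631]);
  translate([44, 0, 213]) cube([260, 53, 39]);
  translate([44, 0, 536]) cube([260, 53, 39]);
  translate([44, 0, 859]) cube([260, 53, 39]);
  translate([44, 0, 1182]) cube([260, 53, 39]);
  translate([44, 0, 1505]) cube([260, 53, 39]);
  translate([44, 0, 1828]) cube([260, 53, 39]);
  translate([44, 0, 2151]) cube([260, 53, 39]);
  translate([44, 0, 2474]) cube([260, 53, 39]);
}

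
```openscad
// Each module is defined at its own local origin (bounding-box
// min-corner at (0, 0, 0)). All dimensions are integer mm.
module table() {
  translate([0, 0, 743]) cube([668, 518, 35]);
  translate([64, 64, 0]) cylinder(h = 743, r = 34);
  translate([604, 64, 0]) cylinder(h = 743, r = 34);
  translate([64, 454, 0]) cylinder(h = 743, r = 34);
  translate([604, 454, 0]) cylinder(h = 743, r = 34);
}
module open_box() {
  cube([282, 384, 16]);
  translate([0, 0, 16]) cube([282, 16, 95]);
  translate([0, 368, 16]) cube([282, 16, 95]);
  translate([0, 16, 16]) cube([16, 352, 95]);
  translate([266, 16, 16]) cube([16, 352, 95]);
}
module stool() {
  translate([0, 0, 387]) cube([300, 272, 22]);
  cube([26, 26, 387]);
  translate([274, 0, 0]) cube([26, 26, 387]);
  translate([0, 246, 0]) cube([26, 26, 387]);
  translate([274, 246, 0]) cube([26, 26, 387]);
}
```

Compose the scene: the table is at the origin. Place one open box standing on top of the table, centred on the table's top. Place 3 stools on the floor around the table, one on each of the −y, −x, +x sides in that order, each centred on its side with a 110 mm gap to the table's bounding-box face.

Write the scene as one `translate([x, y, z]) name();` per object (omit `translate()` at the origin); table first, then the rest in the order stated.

table();
translate([193, 67, 778]) open_box();
translate([184, -382, 0]) stool();
translate([-410, 123, 0]) stool();
translate([778, 123, 0]) stool();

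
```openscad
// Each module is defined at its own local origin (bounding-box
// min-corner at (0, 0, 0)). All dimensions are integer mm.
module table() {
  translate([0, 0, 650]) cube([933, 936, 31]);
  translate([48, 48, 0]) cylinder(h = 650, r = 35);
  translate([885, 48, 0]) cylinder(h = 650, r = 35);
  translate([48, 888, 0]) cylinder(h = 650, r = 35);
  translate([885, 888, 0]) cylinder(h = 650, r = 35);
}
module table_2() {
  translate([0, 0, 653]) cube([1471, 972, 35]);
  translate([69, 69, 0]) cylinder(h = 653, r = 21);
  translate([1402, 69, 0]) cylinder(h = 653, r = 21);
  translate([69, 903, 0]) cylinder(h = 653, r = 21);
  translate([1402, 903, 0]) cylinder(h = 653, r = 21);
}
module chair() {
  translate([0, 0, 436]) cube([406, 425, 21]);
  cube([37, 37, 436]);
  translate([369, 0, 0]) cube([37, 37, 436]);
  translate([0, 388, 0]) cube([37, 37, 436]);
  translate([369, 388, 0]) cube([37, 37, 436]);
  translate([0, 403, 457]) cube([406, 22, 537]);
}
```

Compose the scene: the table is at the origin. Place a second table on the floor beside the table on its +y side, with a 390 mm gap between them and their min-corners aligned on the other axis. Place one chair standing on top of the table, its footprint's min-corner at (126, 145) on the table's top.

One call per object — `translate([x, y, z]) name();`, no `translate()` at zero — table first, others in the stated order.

table();
translate([0, 1326, 0]) table_2();
translate([126, 145, 681]) chair();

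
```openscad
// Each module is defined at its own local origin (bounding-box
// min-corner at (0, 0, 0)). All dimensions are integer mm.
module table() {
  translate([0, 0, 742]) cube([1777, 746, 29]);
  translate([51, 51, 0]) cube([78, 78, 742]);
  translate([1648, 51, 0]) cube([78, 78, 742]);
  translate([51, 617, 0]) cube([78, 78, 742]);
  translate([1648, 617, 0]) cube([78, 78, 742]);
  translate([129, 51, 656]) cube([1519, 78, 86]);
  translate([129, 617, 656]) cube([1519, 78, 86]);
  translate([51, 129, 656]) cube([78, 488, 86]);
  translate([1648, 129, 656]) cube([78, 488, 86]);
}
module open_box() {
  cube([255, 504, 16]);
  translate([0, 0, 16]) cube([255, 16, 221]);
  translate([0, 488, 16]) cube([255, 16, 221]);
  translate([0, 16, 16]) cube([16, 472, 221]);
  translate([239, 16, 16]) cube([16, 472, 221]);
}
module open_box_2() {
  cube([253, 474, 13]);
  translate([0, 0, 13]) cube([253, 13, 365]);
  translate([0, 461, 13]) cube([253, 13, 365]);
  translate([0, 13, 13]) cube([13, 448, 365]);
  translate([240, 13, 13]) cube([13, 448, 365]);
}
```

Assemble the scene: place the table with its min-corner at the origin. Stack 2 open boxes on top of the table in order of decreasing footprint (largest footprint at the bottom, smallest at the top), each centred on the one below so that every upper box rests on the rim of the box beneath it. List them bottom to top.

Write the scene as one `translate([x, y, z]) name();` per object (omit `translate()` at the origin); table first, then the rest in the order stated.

table();
translate([761, 121, 771]) open_box();
translate([762, 136, 1008]) open_box_2();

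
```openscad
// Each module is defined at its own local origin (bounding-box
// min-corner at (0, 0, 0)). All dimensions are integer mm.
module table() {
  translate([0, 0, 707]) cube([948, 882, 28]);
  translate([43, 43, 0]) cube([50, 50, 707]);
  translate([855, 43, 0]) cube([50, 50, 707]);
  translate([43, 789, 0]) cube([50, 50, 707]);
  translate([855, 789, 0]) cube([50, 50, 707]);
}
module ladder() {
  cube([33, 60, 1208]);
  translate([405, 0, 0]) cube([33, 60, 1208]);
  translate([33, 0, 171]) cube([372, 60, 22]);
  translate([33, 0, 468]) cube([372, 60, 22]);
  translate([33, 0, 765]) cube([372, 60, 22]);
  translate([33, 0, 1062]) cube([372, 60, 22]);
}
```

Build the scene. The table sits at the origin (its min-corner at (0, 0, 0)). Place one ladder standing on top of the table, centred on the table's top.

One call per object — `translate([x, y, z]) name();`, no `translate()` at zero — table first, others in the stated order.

table();
translate([255, 411, 735]) ladder();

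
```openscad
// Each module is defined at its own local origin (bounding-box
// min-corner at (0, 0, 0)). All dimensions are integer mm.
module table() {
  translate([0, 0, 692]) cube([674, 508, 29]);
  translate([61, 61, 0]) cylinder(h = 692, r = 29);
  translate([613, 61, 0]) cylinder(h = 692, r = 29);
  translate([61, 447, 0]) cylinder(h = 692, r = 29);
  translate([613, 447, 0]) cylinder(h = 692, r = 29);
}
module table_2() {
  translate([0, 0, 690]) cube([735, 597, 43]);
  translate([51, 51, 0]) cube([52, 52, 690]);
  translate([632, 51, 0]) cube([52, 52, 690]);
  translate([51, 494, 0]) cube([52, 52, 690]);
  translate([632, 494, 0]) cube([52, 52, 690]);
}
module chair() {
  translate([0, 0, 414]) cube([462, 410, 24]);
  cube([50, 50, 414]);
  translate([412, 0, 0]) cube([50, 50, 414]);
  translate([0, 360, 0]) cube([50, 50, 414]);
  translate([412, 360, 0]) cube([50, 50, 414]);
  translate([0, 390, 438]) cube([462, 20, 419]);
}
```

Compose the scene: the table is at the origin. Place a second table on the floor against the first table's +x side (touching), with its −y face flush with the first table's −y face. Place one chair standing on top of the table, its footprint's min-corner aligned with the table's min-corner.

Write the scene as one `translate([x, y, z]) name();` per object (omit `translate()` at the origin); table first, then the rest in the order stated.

table();
translate([674, 0, 0]) table_2();
translate([0, 0, 721]) chair();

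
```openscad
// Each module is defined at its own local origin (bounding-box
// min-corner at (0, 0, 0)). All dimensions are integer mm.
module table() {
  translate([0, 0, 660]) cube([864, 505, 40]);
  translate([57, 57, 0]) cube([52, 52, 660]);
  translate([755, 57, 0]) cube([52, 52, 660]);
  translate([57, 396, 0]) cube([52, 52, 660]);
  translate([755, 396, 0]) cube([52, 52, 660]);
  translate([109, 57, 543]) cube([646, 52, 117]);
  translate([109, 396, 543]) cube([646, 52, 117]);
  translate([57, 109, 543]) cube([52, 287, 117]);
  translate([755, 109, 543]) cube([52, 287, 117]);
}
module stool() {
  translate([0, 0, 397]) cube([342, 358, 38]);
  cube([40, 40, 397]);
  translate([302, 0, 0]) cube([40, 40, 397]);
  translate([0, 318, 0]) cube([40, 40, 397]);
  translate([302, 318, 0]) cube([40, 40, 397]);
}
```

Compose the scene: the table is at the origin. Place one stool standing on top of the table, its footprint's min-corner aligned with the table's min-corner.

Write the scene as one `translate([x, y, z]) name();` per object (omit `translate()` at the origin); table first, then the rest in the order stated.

table();
translate([0, 0, 700]) stool();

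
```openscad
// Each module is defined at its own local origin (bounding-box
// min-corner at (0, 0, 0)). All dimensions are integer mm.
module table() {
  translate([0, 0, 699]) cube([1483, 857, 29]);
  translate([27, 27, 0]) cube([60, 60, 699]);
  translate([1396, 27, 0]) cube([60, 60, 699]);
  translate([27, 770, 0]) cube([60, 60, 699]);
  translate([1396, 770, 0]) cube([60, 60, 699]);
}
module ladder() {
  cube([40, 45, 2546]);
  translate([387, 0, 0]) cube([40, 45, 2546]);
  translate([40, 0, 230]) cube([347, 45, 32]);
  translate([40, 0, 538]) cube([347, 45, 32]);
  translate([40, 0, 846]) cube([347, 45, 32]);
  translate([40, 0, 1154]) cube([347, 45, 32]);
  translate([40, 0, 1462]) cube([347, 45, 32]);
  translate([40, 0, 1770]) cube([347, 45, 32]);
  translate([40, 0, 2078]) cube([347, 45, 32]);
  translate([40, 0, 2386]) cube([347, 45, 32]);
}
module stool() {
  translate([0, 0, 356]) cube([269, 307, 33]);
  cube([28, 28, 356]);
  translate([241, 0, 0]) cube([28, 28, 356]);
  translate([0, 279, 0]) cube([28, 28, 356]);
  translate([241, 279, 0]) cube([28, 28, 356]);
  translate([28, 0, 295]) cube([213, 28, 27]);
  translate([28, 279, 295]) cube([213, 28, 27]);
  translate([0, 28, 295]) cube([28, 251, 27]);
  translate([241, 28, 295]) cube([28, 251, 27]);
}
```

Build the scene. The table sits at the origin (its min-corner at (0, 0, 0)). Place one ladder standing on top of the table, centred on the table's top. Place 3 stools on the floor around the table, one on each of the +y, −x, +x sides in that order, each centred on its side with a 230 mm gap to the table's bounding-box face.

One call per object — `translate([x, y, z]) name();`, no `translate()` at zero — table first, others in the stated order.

table();
translate([528, 406, 728]) ladder();
translate([607, 1087, 0]) stool();
translate([-499, 275, 0]) stool();
translate([1713, 275, 0]) stool();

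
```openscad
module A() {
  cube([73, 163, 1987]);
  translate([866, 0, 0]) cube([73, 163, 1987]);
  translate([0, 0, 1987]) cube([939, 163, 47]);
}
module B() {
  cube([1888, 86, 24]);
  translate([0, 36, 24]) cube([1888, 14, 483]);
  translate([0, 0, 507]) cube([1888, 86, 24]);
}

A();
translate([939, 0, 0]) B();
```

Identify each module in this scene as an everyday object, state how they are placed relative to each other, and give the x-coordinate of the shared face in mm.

A is a door frame. B is an I-beam. The I-beam is against the door frame's +x side, with their −y faces flush. The x-coordinate of the shared face is 939 mm.

The door frame's +x face and the I-beam's −x face are both at x = 939 mm.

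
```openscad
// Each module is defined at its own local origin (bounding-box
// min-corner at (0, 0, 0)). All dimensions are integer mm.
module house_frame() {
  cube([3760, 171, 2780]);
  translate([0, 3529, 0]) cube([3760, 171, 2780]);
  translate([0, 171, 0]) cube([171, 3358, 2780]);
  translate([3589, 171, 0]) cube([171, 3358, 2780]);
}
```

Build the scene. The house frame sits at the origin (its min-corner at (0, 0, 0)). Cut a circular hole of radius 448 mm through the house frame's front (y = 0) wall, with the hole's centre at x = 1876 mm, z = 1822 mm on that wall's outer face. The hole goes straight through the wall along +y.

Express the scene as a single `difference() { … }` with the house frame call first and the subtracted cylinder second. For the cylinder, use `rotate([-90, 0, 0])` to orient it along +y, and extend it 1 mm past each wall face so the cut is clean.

difference() {
  house_frame();
  translate([1876, -1, 1822]) rotate([-90, 0, 0]) cylinder(h = 173, r = 448);
}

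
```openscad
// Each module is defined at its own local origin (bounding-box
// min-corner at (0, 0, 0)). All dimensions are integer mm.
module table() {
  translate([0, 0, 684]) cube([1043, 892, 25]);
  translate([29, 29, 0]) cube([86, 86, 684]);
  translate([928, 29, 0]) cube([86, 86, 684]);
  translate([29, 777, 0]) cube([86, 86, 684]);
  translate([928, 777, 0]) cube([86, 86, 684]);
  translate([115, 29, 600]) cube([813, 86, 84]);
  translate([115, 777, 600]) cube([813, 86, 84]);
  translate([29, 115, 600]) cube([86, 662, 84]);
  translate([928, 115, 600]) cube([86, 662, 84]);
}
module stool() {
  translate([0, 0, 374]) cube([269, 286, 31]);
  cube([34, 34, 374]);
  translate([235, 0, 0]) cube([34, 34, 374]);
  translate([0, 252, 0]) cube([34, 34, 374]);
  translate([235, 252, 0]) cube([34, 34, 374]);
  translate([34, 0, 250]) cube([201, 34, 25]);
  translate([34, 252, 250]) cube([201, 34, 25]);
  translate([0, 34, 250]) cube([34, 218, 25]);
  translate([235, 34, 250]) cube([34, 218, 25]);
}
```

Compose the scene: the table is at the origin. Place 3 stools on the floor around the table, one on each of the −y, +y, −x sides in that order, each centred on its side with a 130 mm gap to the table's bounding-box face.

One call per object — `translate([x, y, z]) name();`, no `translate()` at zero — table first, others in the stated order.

table();
translate([387, -416, 0]) stool();
translate([387, 1022, 0]) stool();
translate([-399, 303, 0]) stool();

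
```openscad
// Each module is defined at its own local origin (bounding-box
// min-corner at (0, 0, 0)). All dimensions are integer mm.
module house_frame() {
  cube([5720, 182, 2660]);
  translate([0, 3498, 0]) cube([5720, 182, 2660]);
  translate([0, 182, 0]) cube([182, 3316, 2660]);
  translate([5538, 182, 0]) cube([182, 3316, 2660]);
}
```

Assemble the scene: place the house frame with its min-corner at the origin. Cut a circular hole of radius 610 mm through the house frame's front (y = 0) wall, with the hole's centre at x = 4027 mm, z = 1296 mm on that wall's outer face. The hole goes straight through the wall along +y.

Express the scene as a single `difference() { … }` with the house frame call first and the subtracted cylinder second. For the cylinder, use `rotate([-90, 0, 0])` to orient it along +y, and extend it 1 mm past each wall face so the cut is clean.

difference() {
  house_frame();
  translate([4027, -1, 1296]) rotate([-90, 0, 0]) cylinder(h = 184, r = 610);
}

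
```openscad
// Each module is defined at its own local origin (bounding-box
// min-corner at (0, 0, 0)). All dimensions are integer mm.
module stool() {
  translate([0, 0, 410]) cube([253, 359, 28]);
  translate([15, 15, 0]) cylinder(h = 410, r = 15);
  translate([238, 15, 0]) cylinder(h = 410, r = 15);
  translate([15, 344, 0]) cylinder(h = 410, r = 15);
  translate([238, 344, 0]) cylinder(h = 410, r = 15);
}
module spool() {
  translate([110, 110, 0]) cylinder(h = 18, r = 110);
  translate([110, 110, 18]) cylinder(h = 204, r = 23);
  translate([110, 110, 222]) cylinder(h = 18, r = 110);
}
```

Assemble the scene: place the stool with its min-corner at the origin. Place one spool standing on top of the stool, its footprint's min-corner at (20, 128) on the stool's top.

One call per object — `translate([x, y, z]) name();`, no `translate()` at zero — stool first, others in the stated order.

stool();
translate([20, 128, 438]) spool();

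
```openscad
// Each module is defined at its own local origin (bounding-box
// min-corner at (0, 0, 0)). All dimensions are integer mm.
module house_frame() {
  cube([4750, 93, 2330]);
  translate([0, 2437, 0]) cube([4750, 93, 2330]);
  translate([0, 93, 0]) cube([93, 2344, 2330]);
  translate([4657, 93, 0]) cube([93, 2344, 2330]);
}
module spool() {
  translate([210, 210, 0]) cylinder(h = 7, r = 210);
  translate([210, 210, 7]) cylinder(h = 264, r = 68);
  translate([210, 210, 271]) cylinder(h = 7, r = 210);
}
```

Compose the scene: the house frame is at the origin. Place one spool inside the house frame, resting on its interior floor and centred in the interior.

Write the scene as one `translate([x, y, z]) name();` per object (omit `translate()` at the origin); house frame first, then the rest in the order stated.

house_frame();
translate([2165, 1055, 0]) spool();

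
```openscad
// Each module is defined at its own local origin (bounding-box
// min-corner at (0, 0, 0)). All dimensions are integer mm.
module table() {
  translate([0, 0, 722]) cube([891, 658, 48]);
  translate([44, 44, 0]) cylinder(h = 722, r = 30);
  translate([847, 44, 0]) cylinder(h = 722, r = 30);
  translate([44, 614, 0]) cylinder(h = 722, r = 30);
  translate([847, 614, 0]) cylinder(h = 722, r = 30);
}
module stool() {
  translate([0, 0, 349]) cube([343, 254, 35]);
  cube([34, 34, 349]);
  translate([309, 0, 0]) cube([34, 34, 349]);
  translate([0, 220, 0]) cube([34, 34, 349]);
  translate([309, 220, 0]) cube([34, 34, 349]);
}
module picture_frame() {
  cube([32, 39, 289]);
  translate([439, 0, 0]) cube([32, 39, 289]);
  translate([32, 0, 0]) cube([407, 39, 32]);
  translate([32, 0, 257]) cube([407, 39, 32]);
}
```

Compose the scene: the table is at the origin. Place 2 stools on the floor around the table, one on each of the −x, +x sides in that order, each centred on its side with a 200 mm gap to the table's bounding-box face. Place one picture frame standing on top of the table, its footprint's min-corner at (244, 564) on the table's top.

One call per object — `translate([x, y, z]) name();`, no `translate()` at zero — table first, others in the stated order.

table();
translate([-543, 202, 0]) stool();
translate([1091, 202, 0]) stool();
translate([244, 564, 770]) picture_frame();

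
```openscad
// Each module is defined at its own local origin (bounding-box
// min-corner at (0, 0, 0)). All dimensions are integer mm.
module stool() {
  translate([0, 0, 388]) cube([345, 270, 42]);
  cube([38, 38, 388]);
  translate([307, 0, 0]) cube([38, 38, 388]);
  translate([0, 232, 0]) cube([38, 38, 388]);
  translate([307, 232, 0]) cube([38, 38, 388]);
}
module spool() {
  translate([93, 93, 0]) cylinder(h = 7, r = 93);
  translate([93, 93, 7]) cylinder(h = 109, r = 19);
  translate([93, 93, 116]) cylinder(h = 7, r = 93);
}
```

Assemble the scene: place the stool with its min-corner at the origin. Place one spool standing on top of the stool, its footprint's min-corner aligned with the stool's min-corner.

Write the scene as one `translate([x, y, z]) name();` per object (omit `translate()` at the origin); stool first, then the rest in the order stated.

stool();
translate([0, 0, 430]) spool();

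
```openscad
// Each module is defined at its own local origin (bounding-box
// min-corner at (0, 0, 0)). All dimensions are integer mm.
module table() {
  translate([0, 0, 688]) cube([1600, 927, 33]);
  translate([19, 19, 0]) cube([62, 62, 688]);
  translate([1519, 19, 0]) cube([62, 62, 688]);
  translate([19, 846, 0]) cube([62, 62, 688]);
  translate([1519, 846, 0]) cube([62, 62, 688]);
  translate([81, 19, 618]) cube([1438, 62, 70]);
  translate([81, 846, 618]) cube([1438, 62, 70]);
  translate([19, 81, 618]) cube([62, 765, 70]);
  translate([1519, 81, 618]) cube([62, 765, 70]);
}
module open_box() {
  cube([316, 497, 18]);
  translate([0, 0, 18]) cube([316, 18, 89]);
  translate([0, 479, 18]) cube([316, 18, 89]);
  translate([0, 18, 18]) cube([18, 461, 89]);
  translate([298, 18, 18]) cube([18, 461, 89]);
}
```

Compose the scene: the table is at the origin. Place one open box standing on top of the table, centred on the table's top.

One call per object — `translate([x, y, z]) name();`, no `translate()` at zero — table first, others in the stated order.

table();
translate([642, 215, 721]) open_box();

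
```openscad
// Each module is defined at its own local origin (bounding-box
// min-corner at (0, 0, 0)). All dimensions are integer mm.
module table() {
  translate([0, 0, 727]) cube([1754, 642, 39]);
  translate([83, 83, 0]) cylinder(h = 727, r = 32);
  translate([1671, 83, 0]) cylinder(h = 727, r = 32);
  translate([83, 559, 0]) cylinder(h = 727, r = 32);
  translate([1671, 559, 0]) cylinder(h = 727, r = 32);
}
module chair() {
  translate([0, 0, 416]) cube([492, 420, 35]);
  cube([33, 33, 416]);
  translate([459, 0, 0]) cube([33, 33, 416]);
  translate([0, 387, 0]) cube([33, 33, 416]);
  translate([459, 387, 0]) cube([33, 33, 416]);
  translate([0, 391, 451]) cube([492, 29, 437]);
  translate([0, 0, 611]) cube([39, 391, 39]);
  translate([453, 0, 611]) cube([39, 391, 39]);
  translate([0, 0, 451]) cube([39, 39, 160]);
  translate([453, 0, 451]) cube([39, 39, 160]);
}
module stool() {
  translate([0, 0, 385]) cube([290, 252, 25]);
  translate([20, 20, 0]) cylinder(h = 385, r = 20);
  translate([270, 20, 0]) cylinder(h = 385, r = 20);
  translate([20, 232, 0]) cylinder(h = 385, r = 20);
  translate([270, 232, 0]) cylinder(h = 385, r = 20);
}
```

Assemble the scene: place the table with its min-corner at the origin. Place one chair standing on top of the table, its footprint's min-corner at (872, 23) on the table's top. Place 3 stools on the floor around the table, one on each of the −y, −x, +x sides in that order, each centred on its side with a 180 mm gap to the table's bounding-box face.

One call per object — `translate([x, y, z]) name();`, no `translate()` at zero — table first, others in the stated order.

table();
translate([872, 23, 766]) chair();
translate([732, -432, 0]) stool();
translate([-470, 195, 0]) stool();
translate([1934, 195, 0]) stool();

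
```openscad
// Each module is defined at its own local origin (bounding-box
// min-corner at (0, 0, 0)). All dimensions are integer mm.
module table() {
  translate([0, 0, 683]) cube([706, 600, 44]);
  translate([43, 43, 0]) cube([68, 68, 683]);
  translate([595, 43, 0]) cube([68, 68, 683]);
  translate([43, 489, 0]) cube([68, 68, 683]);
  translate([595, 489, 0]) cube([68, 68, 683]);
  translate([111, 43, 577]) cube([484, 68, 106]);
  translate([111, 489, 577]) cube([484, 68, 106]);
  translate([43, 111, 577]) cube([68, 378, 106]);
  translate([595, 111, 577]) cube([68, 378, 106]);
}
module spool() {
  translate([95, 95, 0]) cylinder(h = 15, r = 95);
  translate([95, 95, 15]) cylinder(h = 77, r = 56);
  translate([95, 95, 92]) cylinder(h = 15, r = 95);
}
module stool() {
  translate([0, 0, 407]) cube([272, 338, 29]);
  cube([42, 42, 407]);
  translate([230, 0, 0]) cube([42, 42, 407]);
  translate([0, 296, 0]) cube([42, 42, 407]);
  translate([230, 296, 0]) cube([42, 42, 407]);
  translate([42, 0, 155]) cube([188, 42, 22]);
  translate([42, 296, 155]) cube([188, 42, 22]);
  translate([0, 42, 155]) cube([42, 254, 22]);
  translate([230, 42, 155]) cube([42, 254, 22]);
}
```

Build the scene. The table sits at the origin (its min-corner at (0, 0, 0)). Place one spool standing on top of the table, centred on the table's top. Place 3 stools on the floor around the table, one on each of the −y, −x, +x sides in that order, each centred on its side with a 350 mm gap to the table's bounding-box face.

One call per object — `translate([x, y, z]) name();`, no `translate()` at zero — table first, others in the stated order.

table();
translate([258, 205, 727]) spool();
translate([217, -688, 0]) stool();
translate([-622, 131, 0]) stool();
translate([1056, 131, 0]) stool();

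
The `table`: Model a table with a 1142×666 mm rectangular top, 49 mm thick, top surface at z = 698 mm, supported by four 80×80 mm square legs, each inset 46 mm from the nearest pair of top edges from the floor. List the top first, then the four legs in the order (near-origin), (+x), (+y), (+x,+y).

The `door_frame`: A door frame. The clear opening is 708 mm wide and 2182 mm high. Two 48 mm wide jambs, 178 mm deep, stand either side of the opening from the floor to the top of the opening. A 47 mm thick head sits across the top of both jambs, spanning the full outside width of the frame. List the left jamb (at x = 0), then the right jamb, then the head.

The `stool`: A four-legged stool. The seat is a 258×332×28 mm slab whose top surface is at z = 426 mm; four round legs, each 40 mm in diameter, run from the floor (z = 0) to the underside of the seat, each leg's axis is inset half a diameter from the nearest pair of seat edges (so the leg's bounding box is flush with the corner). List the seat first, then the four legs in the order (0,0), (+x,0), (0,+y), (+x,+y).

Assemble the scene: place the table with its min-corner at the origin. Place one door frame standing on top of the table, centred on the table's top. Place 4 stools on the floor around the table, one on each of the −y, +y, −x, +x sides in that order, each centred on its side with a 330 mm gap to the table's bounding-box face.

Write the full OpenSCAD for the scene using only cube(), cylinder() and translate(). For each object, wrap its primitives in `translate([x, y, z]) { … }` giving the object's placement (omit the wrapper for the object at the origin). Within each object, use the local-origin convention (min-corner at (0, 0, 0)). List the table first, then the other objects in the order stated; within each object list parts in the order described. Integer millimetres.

translate([0, 0, 649]) cube([1142, 666, 49]);
translate([46, 46, 0]) cube([80, 80, 649]);
translate([1016, 46, 0]) cube([80, 80, 649]);
translate([46, 540, 0]) cube([80, 80, 649]);
translate([1016, 540, 0]) cube([80, 80, 649]);
translate([169, 244, 698]) {
  cube([48, 178, 2182]);
  translate([756, 0, 0]) cube([48, 178, 2182]);
  translate([0, 0, 2182]) cube([804, 178, 47]);
}
translate([442, -662, 0]) {
  translate([0, 0, 398]) cube([258, 332, 28]);
  translate([20, 20, 0]) cylinder(h = 398, r = 20);
  translate([238, 20, 0]) cylinder(h = 398, r = 20);
  translate([20, 312, 0]) cylinder(h = 398, r = 20);
  translate([238, 312, 0]) cylinder(h = 398, r = 20);
}
translate([442, 996, 0]) {
  translate([0, 0, 398]) cube([258, 332, 28]);
  translate([20, 20, 0]) cylinder(h = 398, r = 20);
  translate([238, 20, 0]) cylinder(h = 398, r = 20);
  translate([20, 312, 0]) cylinder(h = 398, r = 20);
  translate([238, 312, 0]) cylinder(h = 398, r = 20);
}
translate([-588, 167, 0]) {
  translate([0, 0, 398]) cube([258, 332, 28]);
  translate([20, 20, 0]) cylinder(h = 398, r = 20);
  translate([238, 20, 0]) cylinder(h = 398, r = 20);
  translate([20, 312, 0]) cylinder(h = 398, r = 20);
  translate([238, 312, 0]) cylinder(h = 398, r = 20);
}
translate([1472, 167, 0]) {
  translate([0, 0, 398]) cube([258, 332, 28]);
  translate([20, 20, 0]) cylinder(h = 398, r = 20);
  translate([238, 20, 0]) cylinder(h = 398, r = 20);
  translate([20, 312, 0]) cylinder(h = 398, r = 20);
  translate([238, 312, 0]) cylinder(h = 398, r = 20);
}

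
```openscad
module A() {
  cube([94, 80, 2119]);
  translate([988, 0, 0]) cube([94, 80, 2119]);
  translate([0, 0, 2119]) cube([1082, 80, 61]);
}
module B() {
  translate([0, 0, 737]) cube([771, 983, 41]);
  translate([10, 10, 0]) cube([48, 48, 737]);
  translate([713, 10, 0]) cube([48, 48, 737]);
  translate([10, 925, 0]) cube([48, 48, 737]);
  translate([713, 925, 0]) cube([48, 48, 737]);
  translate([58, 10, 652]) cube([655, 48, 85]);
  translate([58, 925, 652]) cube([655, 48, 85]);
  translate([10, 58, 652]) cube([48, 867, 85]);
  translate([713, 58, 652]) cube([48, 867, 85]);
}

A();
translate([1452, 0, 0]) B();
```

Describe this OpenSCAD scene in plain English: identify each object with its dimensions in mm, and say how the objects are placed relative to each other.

A is a rectangular door frame: two vertical jambs of 94×80 mm section, 2119 mm tall, with a clear opening 894 mm wide between their inner faces. A header 61 mm tall and 80 mm deep lies on top of the jambs and spans the full outside width.

B is a table with a 771×983 mm rectangular top, 41 mm thick, top surface at z = 778 mm, supported by four 48×48 mm square legs, each inset 10 mm from the nearest pair of top edges, running from the floor. Four apron rails, 48 mm thick and 85 mm tall, run between adjacent legs with their top edges flush with the underside of the top and their outer faces flush with the legs' outer faces.

The table is on the floor beside the door frame on its +x side.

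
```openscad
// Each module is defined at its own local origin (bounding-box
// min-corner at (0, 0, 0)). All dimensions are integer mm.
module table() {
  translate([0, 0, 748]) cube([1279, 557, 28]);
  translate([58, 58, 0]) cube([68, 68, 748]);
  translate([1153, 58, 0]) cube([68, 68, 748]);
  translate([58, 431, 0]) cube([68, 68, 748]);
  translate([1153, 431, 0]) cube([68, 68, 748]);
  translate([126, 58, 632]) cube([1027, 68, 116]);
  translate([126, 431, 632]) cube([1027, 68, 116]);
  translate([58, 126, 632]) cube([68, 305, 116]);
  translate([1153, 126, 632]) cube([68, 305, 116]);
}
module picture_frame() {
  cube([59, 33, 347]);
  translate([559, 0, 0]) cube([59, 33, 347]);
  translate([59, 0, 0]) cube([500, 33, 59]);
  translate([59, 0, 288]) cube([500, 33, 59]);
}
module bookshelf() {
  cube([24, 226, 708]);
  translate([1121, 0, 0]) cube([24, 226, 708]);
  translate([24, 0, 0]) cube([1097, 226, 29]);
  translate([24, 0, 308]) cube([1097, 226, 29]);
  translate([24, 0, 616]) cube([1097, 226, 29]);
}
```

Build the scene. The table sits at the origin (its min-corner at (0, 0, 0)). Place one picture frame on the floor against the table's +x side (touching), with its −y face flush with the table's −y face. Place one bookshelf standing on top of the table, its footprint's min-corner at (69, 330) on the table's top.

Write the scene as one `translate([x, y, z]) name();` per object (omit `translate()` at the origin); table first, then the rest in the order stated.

table();
translate([1279, 0, 0]) picture_frame();
translate([69, 330, 776]) bookshelf();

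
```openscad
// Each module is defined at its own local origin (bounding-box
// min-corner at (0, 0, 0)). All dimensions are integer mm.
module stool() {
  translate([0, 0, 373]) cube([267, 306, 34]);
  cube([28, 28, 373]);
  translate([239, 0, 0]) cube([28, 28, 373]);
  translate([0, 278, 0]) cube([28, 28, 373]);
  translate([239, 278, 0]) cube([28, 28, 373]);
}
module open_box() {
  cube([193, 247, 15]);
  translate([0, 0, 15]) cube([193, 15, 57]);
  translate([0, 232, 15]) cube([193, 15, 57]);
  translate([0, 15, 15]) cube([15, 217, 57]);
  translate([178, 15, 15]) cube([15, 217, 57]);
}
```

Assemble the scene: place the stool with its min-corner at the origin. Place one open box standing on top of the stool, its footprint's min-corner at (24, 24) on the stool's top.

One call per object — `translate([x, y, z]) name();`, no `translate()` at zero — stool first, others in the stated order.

stool();
translate([24, 24, 407]) open_box();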